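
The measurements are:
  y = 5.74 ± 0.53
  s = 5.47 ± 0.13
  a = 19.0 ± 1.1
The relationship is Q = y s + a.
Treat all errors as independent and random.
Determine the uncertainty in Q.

3.19

Let p = y·s = 31.4. δp/p = √((1·δy/y)² + (1·δs/s)²) = √(0.00853 + 0.000565) = 0.0953, so δp = 2.99.
Q = p + a: δQ = √(δp² + δa²) = √(8.96 + 1.21) = 3.19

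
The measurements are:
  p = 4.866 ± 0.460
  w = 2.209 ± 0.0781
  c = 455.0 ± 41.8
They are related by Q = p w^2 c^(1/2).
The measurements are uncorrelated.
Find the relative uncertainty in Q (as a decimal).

Q is a product of powers, so relative uncertainties combine in quadrature:
  (1·δp/p)² = (1×0.0945)² = 0.00894;  (2·δw/w)² = (2×0.0354)² = 0.00500;  (½·δc/c)² = (0.5×0.0919)² = 0.00211
δQ/Q = √(0.0160) = 0.127

0.127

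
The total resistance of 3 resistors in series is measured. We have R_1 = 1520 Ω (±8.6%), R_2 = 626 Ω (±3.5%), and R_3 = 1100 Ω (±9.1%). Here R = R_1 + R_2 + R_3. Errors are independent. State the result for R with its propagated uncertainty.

3250 ± 166 Ω

R is a linear combination, so absolute uncertainties add in quadrature:
  (δR_1)² = 17100;  (δR_2)² = 480;  (δR_3)² = 10000
δR = √(27600) = 166 Ω
R = 3250 Ω.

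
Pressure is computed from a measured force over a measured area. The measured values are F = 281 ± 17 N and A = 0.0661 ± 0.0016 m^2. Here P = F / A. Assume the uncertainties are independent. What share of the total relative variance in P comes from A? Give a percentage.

13.8%

(δP/P)² = (1·δF/F)² + (-1·δA/A)²
  F term: (1×0.0605)² = 0.00366
  A term: (-1×0.0242)² = 0.000586
Total = 0.00425. Share from A = 0.000586/0.00425 = 0.138.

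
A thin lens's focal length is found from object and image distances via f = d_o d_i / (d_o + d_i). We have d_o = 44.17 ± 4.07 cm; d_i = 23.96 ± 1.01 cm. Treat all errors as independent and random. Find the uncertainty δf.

∂f/∂d_o = (d_i/(d_o+d_i))² = 0.124;  ∂f/∂d_i = (d_o/(d_o+d_i))² = 0.420
δf = √((∂f/∂d_o · δd_o)² + (∂f/∂d_i · δd_i)²) = √(0.253 + 0.180) = 0.658 cm

0.658 cm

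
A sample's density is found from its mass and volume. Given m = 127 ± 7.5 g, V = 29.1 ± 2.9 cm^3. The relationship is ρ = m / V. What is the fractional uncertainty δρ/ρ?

Each factor contributes (exponent × relative error)² to (δρ/ρ)²:
  (1·δm/m)² = (1×0.0591)² = 0.00349;  (-1·δV/V)² = (-1×0.0997)² = 0.00993
δρ/ρ = √(0.0134) = 0.116

0.116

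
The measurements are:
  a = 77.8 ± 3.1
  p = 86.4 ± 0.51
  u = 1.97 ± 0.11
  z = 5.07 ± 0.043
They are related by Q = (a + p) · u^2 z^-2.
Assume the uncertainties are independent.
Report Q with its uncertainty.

Let w = a + p = 164. δw = √(δa² + δp²) = √(9.61 + 0.260) = 3.14, so δw/w = 0.0191.
Q is then a monomial in w, u, z:
δQ/Q = √((δw/w)² + (2·δu/u)² + (-2·δz/z)²) = √(0.000366 + 0.0125 + 0.000288) = 0.115
Q = 24.8, so δQ = 0.115 × 24.8 = 2.84.

24.8 ± 2.84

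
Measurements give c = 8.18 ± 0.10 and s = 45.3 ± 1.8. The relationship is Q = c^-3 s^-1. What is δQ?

Q is a product of powers, so relative uncertainties combine in quadrature:
  (-3·δc/c)² = (-3×0.0122)² = 0.00135;  (-1·δs/s)² = (-1×0.0397)² = 0.00158
δQ/Q = √(0.00292) = 0.0541
Q = 4.03e-05, so δQ = 0.0541 × 4.03e-05 = 2.18e-06.

2.18e-06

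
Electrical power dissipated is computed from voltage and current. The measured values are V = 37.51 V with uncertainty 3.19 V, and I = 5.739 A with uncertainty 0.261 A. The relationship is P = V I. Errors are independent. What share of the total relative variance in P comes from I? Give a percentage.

22.2%

(δP/P)² = (1·δV/V)² + (1·δI/I)²
  V term: (1×0.0850)² = 0.00723
  I term: (1×0.0455)² = 0.00207
Total = 0.00930. Share from I = 0.00207/0.00930 = 0.222.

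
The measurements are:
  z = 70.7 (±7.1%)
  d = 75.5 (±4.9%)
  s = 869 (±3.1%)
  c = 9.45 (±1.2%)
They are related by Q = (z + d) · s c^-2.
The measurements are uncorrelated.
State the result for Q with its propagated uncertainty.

Let u = z + d = 146. δu = √(δz² + δd²) = √(25.2 + 13.7) = 6.24, so δu/u = 0.0427.
Q is then a monomial in u, s, c:
δQ/Q = √((δu/u)² + (1·δs/s)² + (-2·δc/c)²) = √(0.00182 + 0.000961 + 0.000576) = 0.0579
Q = 1420, so δQ = 0.0579 × 1420 = 82.4.

1420 ± 82.4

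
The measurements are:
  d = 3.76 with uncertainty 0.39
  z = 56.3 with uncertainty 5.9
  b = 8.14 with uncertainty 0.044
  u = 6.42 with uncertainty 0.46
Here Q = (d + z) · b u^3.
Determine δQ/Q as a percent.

23.6%

Let w = d + z = 60.1. δw = √(δd² + δz²) = √(0.152 + 34.8) = 5.91, so δw/w = 0.0984.
Q is then a monomial in w, b, u:
δQ/Q = √((δw/w)² + (1·δb/b)² + (3·δu/u)²) = √(0.00969 + 2.92e-05 + 0.0462) = 0.236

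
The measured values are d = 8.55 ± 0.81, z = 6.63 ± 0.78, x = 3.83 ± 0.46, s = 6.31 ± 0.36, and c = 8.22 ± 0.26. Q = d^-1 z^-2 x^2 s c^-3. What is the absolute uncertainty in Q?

Relative error in a monomial: (δQ/Q)² = Σ (nᵢ · δxᵢ/xᵢ)².
  (-1·δd/d)² = (-1×0.0947)² = 0.00898;  (-2·δz/z)² = (-2×0.118)² = 0.0554;  (2·δx/x)² = (2×0.120)² = 0.0577;  (1·δs/s)² = (1×0.0571)² = 0.00325;  (-3·δc/c)² = (-3×0.0316)² = 0.00900
δQ/Q = √(0.134) = 0.366
Q = 0.000443, so δQ = 0.366 × 0.000443 = 0.000162.

0.000162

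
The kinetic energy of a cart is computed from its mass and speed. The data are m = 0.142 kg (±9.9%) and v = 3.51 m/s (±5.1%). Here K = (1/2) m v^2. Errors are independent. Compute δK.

0.124 J

Since K is a product/quotient, work with relative uncertainties:
  (1·δm/m)² = (1×0.0990)² = 0.00980;  (2·δv/v)² = (2×0.0510)² = 0.0104
δK/K = √(0.0202) = 0.142
K = 0.875 J, so δK = 0.142 × 0.875 = 0.124 J.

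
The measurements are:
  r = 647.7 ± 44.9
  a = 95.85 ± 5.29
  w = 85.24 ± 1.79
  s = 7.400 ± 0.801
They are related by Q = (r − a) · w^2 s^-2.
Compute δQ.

Let u = r − a = 551.9. δu = √(δr² + δa²) = √(2020 + 28.0) = 45.2, so δu/u = 0.0819.
Q is then a monomial in u, w, s:
δQ/Q = √((δu/u)² + (2·δw/w)² + (-2·δs/s)²) = √(0.00671 + 0.00176 + 0.0469) = 0.235
Q = 73220, so δQ = 0.235 × 73220 = 17200.

17200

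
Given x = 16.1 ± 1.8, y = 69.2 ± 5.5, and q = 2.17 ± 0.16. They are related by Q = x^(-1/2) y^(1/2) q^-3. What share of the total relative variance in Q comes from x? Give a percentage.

(δQ/Q)² = (−½·δx/x)² + (½·δy/y)² + (-3·δq/q)²
  x term: (-0.5×0.112)² = 0.00312
  y term: (0.5×0.0795)² = 0.00158
  q term: (-3×0.0737)² = 0.0489
Total = 0.0536. Share from x = 0.00312/0.0536 = 0.0583.

5.83%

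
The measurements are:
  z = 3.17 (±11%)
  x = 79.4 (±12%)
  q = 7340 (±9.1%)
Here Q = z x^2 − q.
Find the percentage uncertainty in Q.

Let p = z·x^2 = 20000. δp/p = √((1·δz/z)² + (2·δx/x)²) = √(0.0121 + 0.0576) = 0.264, so δp = 5280.
Q = p − q: δQ = √(δp² + δq²) = √(2.78e+07 + 4.46e+05) = 5320
Q = 12600, so δQ/Q = 5320/12600 = 0.421.

42.1%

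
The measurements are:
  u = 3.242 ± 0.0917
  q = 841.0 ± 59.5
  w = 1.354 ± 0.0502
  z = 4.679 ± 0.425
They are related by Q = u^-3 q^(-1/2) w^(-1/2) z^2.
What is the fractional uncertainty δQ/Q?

0.204

Each factor contributes (exponent × relative error)² to (δQ/Q)²:
  (-3·δu/u)² = (-3×0.0283)² = 0.00720;  (−½·δq/q)² = (-0.5×0.0707)² = 0.00125;  (−½·δw/w)² = (-0.5×0.0371)² = 0.000344;  (2·δz/z)² = (2×0.0908)² = 0.0330
δQ/Q = √(0.0418) = 0.204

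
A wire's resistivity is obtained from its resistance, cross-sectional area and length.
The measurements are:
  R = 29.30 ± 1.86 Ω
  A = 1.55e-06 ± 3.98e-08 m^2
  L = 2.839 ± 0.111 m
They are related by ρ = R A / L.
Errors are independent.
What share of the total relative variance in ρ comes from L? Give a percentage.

24.6%

(δρ/ρ)² = (1·δR/R)² + (1·δA/A)² + (-1·δL/L)²
  R term: (1×0.0635)² = 0.00403
  A term: (1×0.0257)² = 0.000659
  L term: (-1×0.0391)² = 0.00153
Total = 0.00622. Share from L = 0.00153/0.00622 = 0.246.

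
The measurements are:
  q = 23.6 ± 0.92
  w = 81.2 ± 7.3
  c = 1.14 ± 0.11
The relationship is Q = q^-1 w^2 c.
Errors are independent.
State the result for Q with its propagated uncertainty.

Relative error in a monomial: (δQ/Q)² = Σ (nᵢ · δxᵢ/xᵢ)².
  (-1·δq/q)² = (-1×0.0390)² = 0.00152;  (2·δw/w)² = (2×0.0899)² = 0.0323;  (1·δc/c)² = (1×0.0965)² = 0.00931
δQ/Q = √(0.0432) = 0.208
Q = 318, so δQ = 0.208 × 318 = 66.2.

318 ± 66.2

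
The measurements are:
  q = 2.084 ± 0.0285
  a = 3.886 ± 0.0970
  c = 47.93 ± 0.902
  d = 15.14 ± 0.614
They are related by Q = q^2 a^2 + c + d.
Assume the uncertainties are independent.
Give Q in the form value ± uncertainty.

128.7 ± 3.89

Let p = q^2·a^2 = 65.58. δp/p = √((2·δq/q)² + (2·δa/a)²) = √(0.000748 + 0.00249) = 0.0569, so δp = 3.73.
Q = p + c + d: δQ = √(δp² + δc² + δd²) = √(13.9 + 0.814 + 0.377) = 3.89
Q = 128.7.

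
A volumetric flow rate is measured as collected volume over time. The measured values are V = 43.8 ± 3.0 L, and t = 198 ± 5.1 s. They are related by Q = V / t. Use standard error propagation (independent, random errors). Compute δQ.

0.0162 L/s

Q is a product of powers, so relative uncertainties combine in quadrature:
  (1·δV/V)² = (1×0.0685)² = 0.00469;  (-1·δt/t)² = (-1×0.0258)² = 0.000663
δQ/Q = √(0.00535) = 0.0732
Q = 0.221 L/s, so δQ = 0.0732 × 0.221 = 0.0162 L/s.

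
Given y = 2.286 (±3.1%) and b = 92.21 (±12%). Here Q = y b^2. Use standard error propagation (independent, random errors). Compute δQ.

Since Q is a product/quotient, work with relative uncertainties:
  (1·δy/y)² = (1×0.0310)² = 0.000961;  (2·δb/b)² = (2×0.120)² = 0.0576
δQ/Q = √(0.0586) = 0.242
Q = 19440, so δQ = 0.242 × 19440 = 4700.

4700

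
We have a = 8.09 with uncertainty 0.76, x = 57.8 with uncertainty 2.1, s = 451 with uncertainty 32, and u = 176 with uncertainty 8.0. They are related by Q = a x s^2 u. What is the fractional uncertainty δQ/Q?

Relative error in a monomial: (δQ/Q)² = Σ (nᵢ · δxᵢ/xᵢ)².
  (1·δa/a)² = (1×0.0939)² = 0.00883;  (1·δx/x)² = (1×0.0363)² = 0.00132;  (2·δs/s)² = (2×0.0710)² = 0.0201;  (1·δu/u)² = (1×0.0455)² = 0.00207
δQ/Q = √(0.0323) = 0.180

0.180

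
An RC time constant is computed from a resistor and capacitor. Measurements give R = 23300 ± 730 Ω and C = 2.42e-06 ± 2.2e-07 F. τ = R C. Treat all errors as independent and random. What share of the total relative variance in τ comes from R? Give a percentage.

10.6%

(δτ/τ)² = (1·δR/R)² + (1·δC/C)²
  R term: (1×0.0313)² = 0.000982
  C term: (1×0.0909)² = 0.00826
Total = 0.00925. Share from R = 0.000982/0.00925 = 0.106.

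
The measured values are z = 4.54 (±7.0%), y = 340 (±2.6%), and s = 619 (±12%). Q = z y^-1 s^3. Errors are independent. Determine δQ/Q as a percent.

36.8%

Products/powers → add relative errors in quadrature, weighted by exponent:
  (1·δz/z)² = (1×0.0700)² = 0.00490;  (-1·δy/y)² = (-1×0.0260)² = 0.000676;  (3·δs/s)² = (3×0.120)² = 0.130
δQ/Q = √(0.135) = 0.368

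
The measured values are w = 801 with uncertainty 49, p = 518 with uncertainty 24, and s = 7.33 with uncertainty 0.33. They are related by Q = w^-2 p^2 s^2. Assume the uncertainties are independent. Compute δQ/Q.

0.178

Relative error in a monomial: (δQ/Q)² = Σ (nᵢ · δxᵢ/xᵢ)².
  (-2·δw/w)² = (-2×0.0612)² = 0.0150;  (2·δp/p)² = (2×0.0463)² = 0.00859;  (2·δs/s)² = (2×0.0450)² = 0.00811
δQ/Q = √(0.0317) = 0.178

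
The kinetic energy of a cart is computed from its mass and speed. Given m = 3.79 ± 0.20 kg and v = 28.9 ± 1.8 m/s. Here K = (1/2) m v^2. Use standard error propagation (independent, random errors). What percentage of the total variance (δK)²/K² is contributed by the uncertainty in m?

15.2%

(δK/K)² = (1·δm/m)² + (2·δv/v)²
  m term: (1×0.0528)² = 0.00278
  v term: (2×0.0623)² = 0.0155
Total = 0.0183. Share from m = 0.00278/0.0183 = 0.152.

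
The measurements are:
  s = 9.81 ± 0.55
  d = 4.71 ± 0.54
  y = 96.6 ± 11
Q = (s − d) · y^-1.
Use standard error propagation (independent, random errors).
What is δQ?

Let u = s − d = 5.10. δu = √(δs² + δd²) = √(0.303 + 0.292) = 0.771, so δu/u = 0.151.
Q is then a monomial in u, y:
δQ/Q = √((δu/u)² + (-1·δy/y)²) = √(0.0228 + 0.0130) = 0.189
Q = 0.0528, so δQ = 0.189 × 0.0528 = 0.00999.

0.00999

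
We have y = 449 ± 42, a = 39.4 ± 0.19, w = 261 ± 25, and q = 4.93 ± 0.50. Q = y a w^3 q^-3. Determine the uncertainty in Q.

1.13e+09

For a monomial Q ∝ y, a, w^3, q^-3, fractional errors add in quadrature:
  (1·δy/y)² = (1×0.0935)² = 0.00875;  (1·δa/a)² = (1×0.00482)² = 2.33e-05;  (3·δw/w)² = (3×0.0958)² = 0.0826;  (-3·δq/q)² = (-3×0.101)² = 0.0926
δQ/Q = √(0.184) = 0.429
Q = 2.62e+09, so δQ = 0.429 × 2.62e+09 = 1.13e+09.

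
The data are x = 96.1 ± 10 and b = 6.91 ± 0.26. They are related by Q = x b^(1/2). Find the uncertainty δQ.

26.7

Relative error in a monomial: (δQ/Q)² = Σ (nᵢ · δxᵢ/xᵢ)².
  (1·δx/x)² = (1×0.104)² = 0.0108;  (½·δb/b)² = (0.5×0.0376)² = 0.000354
δQ/Q = √(0.0112) = 0.106
Q = 253, so δQ = 0.106 × 253 = 26.7.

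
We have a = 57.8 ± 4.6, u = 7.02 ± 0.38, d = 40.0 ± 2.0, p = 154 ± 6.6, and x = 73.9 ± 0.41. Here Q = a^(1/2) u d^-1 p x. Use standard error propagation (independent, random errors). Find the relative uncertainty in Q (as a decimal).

0.0942

Relative error in a monomial: (δQ/Q)² = Σ (nᵢ · δxᵢ/xᵢ)².
  (½·δa/a)² = (0.5×0.0796)² = 0.00158;  (1·δu/u)² = (1×0.0541)² = 0.00293;  (-1·δd/d)² = (-1×0.0500)² = 0.00250;  (1·δp/p)² = (1×0.0429)² = 0.00184;  (1·δx/x)² = (1×0.00555)² = 3.08e-05
δQ/Q = √(0.00888) = 0.0942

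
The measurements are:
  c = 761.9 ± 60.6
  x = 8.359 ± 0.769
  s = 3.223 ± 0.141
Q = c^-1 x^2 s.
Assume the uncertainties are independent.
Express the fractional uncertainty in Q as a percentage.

For a monomial Q ∝ c^-1, x^2, s, fractional errors add in quadrature:
  (-1·δc/c)² = (-1×0.0795)² = 0.00633;  (2·δx/x)² = (2×0.0920)² = 0.0339;  (1·δs/s)² = (1×0.0437)² = 0.00191
δQ/Q = √(0.0421) = 0.205

20.5%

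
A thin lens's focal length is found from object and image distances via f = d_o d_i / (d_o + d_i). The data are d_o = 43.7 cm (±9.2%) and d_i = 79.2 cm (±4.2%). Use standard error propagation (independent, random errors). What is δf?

∂f/∂d_o = (d_i/(d_o+d_i))² = 0.415;  ∂f/∂d_i = (d_o/(d_o+d_i))² = 0.126
δf = √((∂f/∂d_o · δd_o)² + (∂f/∂d_i · δd_i)²) = √(2.79 + 0.177) = 1.72 cm

1.72 cm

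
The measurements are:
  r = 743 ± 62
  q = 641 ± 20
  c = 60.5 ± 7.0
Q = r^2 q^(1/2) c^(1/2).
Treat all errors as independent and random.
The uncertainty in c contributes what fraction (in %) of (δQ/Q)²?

10.6%

(δQ/Q)² = (2·δr/r)² + (½·δq/q)² + (½·δc/c)²
  r term: (2×0.0834)² = 0.0279
  q term: (0.5×0.0312)² = 0.000243
  c term: (0.5×0.116)² = 0.00335
Total = 0.0314. Share from c = 0.00335/0.0314 = 0.106.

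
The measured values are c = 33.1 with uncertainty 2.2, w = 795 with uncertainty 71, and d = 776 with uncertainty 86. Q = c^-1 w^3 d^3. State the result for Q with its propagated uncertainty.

Each factor contributes (exponent × relative error)² to (δQ/Q)²:
  (-1·δc/c)² = (-1×0.0665)² = 0.00442;  (3·δw/w)² = (3×0.0893)² = 0.0718;  (3·δd/d)² = (3×0.111)² = 0.111
δQ/Q = √(0.187) = 0.432
Q = 7.09e+15, so δQ = 0.432 × 7.09e+15 = 3.07e+15.

(7.09 ± 3.07) × 10^15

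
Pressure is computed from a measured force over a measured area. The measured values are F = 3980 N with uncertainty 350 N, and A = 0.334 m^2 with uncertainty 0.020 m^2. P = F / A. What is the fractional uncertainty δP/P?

Relative error in a monomial: (δP/P)² = Σ (nᵢ · δxᵢ/xᵢ)².
  (1·δF/F)² = (1×0.0879)² = 0.00773;  (-1·δA/A)² = (-1×0.0599)² = 0.00359
δP/P = √(0.0113) = 0.106

0.106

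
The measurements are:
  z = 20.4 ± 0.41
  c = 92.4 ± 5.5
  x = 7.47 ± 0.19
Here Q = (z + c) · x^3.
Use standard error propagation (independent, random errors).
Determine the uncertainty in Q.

Let u = z + c = 113. δu = √(δz² + δc²) = √(0.168 + 30.2) = 5.52, so δu/u = 0.0489.
Q is then a monomial in u, x:
δQ/Q = √((δu/u)² + (3·δx/x)²) = √(0.00239 + 0.00582) = 0.0906
Q = 47000, so δQ = 0.0906 × 47000 = 4260.

4260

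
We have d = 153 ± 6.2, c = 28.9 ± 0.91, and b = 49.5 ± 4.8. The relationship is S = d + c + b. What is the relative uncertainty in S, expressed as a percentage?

3.41%

Sums and differences: (δS)² = Σ (cᵢ δxᵢ)².
  (δd)² = 38.4;  (δc)² = 0.828;  (δb)² = 23.0
δS = √(62.3) = 7.89
S = 231, so δS/S = 7.89/231 = 0.0341.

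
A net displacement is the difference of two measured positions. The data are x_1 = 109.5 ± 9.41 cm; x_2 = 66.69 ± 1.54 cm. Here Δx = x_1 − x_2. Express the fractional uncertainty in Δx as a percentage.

22.3%

Absolute uncertainties add in quadrature for a linear combination:
  (δx_1)² = 88.5;  (δx_2)² = 2.37
δΔx = √(90.9) = 9.54 cm
Δx = 42.81 cm, so δΔx/Δx = 9.54/42.81 = 0.223.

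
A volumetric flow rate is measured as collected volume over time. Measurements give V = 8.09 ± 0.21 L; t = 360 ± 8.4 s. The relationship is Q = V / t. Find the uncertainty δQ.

0.000784 L/s

Since Q is a product/quotient, work with relative uncertainties:
  (1·δV/V)² = (1×0.0260)² = 0.000674;  (-1·δt/t)² = (-1×0.0233)² = 0.000544
δQ/Q = √(0.00122) = 0.0349
Q = 0.0225 L/s, so δQ = 0.0349 × 0.0225 = 0.000784 L/s.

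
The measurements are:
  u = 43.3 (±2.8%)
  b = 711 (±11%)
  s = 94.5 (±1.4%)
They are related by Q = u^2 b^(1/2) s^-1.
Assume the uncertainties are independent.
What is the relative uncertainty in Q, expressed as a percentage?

Each factor contributes (exponent × relative error)² to (δQ/Q)²:
  (2·δu/u)² = (2×0.0280)² = 0.00314;  (½·δb/b)² = (0.5×0.110)² = 0.00302;  (-1·δs/s)² = (-1×0.0140)² = 0.000196
δQ/Q = √(0.00636) = 0.0797

7.97%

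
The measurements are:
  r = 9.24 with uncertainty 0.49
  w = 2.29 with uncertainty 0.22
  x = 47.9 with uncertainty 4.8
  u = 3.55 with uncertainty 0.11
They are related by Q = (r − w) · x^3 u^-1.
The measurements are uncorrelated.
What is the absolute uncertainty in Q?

Let h = r − w = 6.95. δh = √(δr² + δw²) = √(0.240 + 0.0484) = 0.537, so δh/h = 0.0773.
Q is then a monomial in h, x, u:
δQ/Q = √((δh/h)² + (3·δx/x)² + (-1·δu/u)²) = √(0.00597 + 0.0904 + 0.000960) = 0.312
Q = 2.15e+05, so δQ = 0.312 × 2.15e+05 = 67100.

67100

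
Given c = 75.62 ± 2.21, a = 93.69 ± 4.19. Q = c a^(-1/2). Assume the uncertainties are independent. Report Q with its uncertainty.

7.813 ± 0.287

Relative error in a monomial: (δQ/Q)² = Σ (nᵢ · δxᵢ/xᵢ)².
  (1·δc/c)² = (1×0.0292)² = 0.000854;  (−½·δa/a)² = (-0.5×0.0447)² = 0.000500
δQ/Q = √(0.00135) = 0.0368
Q = 7.813, so δQ = 0.0368 × 7.813 = 0.287.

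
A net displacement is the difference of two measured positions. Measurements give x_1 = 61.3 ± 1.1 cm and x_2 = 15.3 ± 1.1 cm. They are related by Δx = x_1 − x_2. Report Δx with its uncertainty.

46.0 ± 1.56 cm

For a sum/difference, combine absolute errors in quadrature:
  (δx_1)² = 1.21;  (δx_2)² = 1.21
δΔx = √(2.42) = 1.56 cm
Δx = 46.0 cm.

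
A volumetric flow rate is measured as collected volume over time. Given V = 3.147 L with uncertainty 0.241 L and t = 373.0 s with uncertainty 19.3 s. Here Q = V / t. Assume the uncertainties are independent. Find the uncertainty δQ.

Q is a product of powers, so relative uncertainties combine in quadrature:
  (1·δV/V)² = (1×0.0766)² = 0.00586;  (-1·δt/t)² = (-1×0.0517)² = 0.00268
δQ/Q = √(0.00854) = 0.0924
Q = 0.008437 L/s, so δQ = 0.0924 × 0.008437 = 0.000780 L/s.

0.000780 L/s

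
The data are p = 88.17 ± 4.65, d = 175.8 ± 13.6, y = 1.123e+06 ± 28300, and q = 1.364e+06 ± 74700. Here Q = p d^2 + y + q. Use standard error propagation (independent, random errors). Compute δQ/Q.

0.0868

Let w = p·d^2 = 2.725e+06. δw/w = √((1·δp/p)² + (2·δd/d)²) = √(0.00278 + 0.0239) = 0.163, so δw = 4.45e+05.
Q = w + y + q: δQ = √(δw² + δy² + δq²) = √(1.98e+11 + 8.01e+08 + 5.58e+09) = 4.53e+05
Q = 5.212e+06, so δQ/Q = 4.53e+05/5.212e+06 = 0.0868.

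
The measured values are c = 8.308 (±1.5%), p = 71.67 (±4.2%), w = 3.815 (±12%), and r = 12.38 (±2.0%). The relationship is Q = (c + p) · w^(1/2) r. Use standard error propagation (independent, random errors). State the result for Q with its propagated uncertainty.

Let u = c + p = 79.98. δu = √(δc² + δp²) = √(0.0155 + 9.06) = 3.01, so δu/u = 0.0377.
Q is then a monomial in u, w, r:
δQ/Q = √((δu/u)² + (½·δw/w)² + (1·δr/r)²) = √(0.00142 + 0.00360 + 0.000400) = 0.0736
Q = 1934, so δQ = 0.0736 × 1934 = 142.

1934 ± 142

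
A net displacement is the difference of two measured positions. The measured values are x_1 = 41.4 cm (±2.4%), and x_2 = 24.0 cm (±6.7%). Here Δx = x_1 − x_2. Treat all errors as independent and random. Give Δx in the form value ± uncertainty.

17.4 ± 1.89 cm

Sums and differences: (δΔx)² = Σ (cᵢ δxᵢ)².
  (δx_1)² = 0.987;  (δx_2)² = 2.59
δΔx = √(3.57) = 1.89 cm
Δx = 17.4 cm.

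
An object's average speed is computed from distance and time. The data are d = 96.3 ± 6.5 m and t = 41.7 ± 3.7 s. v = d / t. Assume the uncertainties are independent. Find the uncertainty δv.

Relative error in a monomial: (δv/v)² = Σ (nᵢ · δxᵢ/xᵢ)².
  (1·δd/d)² = (1×0.0675)² = 0.00456;  (-1·δt/t)² = (-1×0.0887)² = 0.00787
δv/v = √(0.0124) = 0.111
v = 2.31 m/s, so δv = 0.111 × 2.31 = 0.257 m/s.

0.257 m/s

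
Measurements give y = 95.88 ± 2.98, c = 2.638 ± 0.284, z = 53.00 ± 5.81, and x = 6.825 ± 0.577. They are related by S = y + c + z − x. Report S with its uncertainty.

144.7 ± 6.56

Each term contributes (cᵢ δxᵢ)² to (δS)²:
  (δy)² = 8.88;  (δc)² = 0.0807;  (δz)² = 33.8;  (δx)² = 0.333
δS = √(43.1) = 6.56
S = 144.7.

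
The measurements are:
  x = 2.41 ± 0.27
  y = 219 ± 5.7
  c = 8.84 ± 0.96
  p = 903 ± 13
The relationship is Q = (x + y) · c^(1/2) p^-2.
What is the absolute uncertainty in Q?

Let u = x + y = 221. δu = √(δx² + δy²) = √(0.0729 + 32.5) = 5.71, so δu/u = 0.0258.
Q is then a monomial in u, c, p:
δQ/Q = √((δu/u)² + (½·δc/c)² + (-2·δp/p)²) = √(0.000664 + 0.00295 + 0.000829) = 0.0666
Q = 0.000807, so δQ = 0.0666 × 0.000807 = 5.38e-05.

5.38e-05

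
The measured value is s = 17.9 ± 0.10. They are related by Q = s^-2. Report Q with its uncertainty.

Q ∝ s^-2, so δQ/Q = |-2| · δs/s = 2 × 0.00559 = 0.0112.
Q = 0.00312, so δQ = 0.0112 × 0.00312 = 3.49e-05.

(3.12 ± 0.0349) × 10^-3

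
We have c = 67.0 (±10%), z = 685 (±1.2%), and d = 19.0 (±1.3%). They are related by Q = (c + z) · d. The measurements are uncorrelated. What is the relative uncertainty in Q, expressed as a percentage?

1.92%

Let u = c + z = 752. δu = √(δc² + δz²) = √(44.9 + 67.6) = 10.6, so δu/u = 0.0141.
Q is then a monomial in u, d:
δQ/Q = √((δu/u)² + (1·δd/d)²) = √(0.000199 + 0.000169) = 0.0192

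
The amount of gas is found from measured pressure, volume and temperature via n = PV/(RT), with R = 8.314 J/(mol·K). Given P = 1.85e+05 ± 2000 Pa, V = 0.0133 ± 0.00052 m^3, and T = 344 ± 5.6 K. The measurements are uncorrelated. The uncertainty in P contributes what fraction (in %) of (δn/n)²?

(δn/n)² = (1·δP/P)² + (1·δV/V)² + (-1·δT/T)²
  P term: (1×0.0108)² = 0.000117
  V term: (1×0.0391)² = 0.00153
  T term: (-1×0.0163)² = 0.000265
Total = 0.00191. Share from P = 0.000117/0.00191 = 0.0612.

6.12%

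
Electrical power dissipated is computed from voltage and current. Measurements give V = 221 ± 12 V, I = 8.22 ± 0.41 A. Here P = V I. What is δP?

134 W

For a monomial P ∝ V, I, fractional errors add in quadrature:
  (1·δV/V)² = (1×0.0543)² = 0.00295;  (1·δI/I)² = (1×0.0499)² = 0.00249
δP/P = √(0.00544) = 0.0737
P = 1820 W, so δP = 0.0737 × 1820 = 134 W.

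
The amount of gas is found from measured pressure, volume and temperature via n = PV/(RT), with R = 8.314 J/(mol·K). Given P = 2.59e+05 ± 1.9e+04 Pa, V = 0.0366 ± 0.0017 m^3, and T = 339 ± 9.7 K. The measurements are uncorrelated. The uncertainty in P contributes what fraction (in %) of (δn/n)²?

(δn/n)² = (1·δP/P)² + (1·δV/V)² + (-1·δT/T)²
  P term: (1×0.0734)² = 0.00538
  V term: (1×0.0464)² = 0.00216
  T term: (-1×0.0286)² = 0.000819
Total = 0.00836. Share from P = 0.00538/0.00836 = 0.644.

64.4%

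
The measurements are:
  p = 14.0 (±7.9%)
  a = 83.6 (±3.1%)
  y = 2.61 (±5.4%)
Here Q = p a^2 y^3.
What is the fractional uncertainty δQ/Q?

0.191

Q is a product of powers, so relative uncertainties combine in quadrature:
  (1·δp/p)² = (1×0.0790)² = 0.00624;  (2·δa/a)² = (2×0.0310)² = 0.00384;  (3·δy/y)² = (3×0.0540)² = 0.0262
δQ/Q = √(0.0363) = 0.191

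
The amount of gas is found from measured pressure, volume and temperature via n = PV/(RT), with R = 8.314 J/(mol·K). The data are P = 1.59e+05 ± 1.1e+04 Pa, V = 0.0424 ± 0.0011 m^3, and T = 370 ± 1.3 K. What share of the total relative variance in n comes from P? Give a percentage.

(δn/n)² = (1·δP/P)² + (1·δV/V)² + (-1·δT/T)²
  P term: (1×0.0692)² = 0.00479
  V term: (1×0.0259)² = 0.000673
  T term: (-1×0.00351)² = 1.23e-05
Total = 0.00547. Share from P = 0.00479/0.00547 = 0.875.

87.5%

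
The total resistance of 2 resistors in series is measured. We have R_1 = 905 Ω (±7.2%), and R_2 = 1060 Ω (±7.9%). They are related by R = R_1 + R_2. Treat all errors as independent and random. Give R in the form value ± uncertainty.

R is a linear combination, so absolute uncertainties add in quadrature:
  (δR_1)² = 4250;  (δR_2)² = 7010
δR = √(11300) = 106 Ω
R = 1960 Ω.

1960 ± 106 Ω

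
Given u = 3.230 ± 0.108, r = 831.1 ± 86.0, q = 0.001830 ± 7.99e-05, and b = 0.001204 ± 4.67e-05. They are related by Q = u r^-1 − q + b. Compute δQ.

0.000433

Let p = u·r^-1 = 0.003886. δp/p = √((1·δu/u)² + (-1·δr/r)²) = √(0.00112 + 0.0107) = 0.109, so δp = 0.000423.
Q = p − q + b: δQ = √(δp² + δq² + δb²) = √(1.79e-07 + 6.38e-09 + 2.18e-09) = 0.000433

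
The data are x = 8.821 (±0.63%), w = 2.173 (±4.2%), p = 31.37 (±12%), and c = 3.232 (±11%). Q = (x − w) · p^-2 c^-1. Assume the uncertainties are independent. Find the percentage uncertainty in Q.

Let u = x − w = 6.648. δu = √(δx² + δw²) = √(0.00309 + 0.00833) = 0.107, so δu/u = 0.0161.
Q is then a monomial in u, p, c:
δQ/Q = √((δu/u)² + (-2·δp/p)² + (-1·δc/c)²) = √(0.000258 + 0.0576 + 0.0121) = 0.264

26.4%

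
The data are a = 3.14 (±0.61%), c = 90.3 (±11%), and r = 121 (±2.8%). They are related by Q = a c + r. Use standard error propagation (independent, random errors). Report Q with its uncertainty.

Let p = a·c = 284. δp/p = √((1·δa/a)² + (1·δc/c)²) = √(3.72e-05 + 0.0121) = 0.110, so δp = 31.2.
Q = p + r: δQ = √(δp² + δr²) = √(976 + 11.5) = 31.4
Q = 405.

405 ± 31.4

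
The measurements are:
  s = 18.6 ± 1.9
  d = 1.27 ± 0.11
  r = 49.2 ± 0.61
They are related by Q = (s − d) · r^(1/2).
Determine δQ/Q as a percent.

Let u = s − d = 17.3. δu = √(δs² + δd²) = √(3.61 + 0.0121) = 1.90, so δu/u = 0.110.
Q is then a monomial in u, r:
δQ/Q = √((δu/u)² + (½·δr/r)²) = √(0.0121 + 3.84e-05) = 0.110

11.0%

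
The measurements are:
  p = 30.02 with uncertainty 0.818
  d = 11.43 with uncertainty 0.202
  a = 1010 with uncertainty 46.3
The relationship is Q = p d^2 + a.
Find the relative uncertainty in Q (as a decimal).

0.0367

Let w = p·d^2 = 3922. δw/w = √((1·δp/p)² + (2·δd/d)²) = √(0.000742 + 0.00125) = 0.0446, so δw = 175.
Q = w + a: δQ = √(δw² + δa²) = √(30600 + 2140) = 181
Q = 4932, so δQ/Q = 181/4932 = 0.0367.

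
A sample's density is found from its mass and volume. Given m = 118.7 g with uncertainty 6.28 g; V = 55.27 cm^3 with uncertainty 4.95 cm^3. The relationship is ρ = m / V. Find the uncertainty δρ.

0.223 g/cm^3

ρ is a product of powers, so relative uncertainties combine in quadrature:
  (1·δm/m)² = (1×0.0529)² = 0.00280;  (-1·δV/V)² = (-1×0.0896)² = 0.00802
δρ/ρ = √(0.0108) = 0.104
ρ = 2.148 g/cm^3, so δρ = 0.104 × 2.148 = 0.223 g/cm^3.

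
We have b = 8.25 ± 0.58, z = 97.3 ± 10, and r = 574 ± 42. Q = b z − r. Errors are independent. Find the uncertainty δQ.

Let p = b·z = 803. δp/p = √((1·δb/b)² + (1·δz/z)²) = √(0.00494 + 0.0106) = 0.125, so δp = 100.0.
Q = p − r: δQ = √(δp² + δr²) = √(9990 + 1760) = 108

108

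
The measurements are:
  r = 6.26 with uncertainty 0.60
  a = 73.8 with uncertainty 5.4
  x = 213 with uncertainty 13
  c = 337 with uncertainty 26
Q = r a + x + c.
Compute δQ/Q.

0.0621

Let p = r·a = 462. δp/p = √((1·δr/r)² + (1·δa/a)²) = √(0.00919 + 0.00535) = 0.121, so δp = 55.7.
Q = p + x + c: δQ = √(δp² + δx² + δc²) = √(3100 + 169 + 676) = 62.8
Q = 1010, so δQ/Q = 62.8/1010 = 0.0621.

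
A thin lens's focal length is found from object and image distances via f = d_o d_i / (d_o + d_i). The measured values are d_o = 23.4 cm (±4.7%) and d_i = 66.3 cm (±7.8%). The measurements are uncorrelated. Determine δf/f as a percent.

4.03%

∂f/∂d_o = (d_i/(d_o+d_i))² = 0.546;  ∂f/∂d_i = (d_o/(d_o+d_i))² = 0.0681
δf = √((∂f/∂d_o · δd_o)² + (∂f/∂d_i · δd_i)²) = √(0.361 + 0.124) = 0.696 cm
f = 17.3 cm, so δf/f = 0.696/17.3 = 0.0403.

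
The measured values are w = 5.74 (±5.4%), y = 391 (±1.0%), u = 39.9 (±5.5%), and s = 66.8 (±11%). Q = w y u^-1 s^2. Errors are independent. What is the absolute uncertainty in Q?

Since Q is a product/quotient, work with relative uncertainties:
  (1·δw/w)² = (1×0.0540)² = 0.00292;  (1·δy/y)² = (1×0.0100)² = 0.000100;  (-1·δu/u)² = (-1×0.0550)² = 0.00303;  (2·δs/s)² = (2×0.110)² = 0.0484
δQ/Q = √(0.0544) = 0.233
Q = 2.51e+05, so δQ = 0.233 × 2.51e+05 = 58600.

58600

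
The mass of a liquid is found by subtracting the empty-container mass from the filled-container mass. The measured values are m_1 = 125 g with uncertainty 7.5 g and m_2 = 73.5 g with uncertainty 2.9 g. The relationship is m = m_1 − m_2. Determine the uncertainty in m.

8.04 g

Absolute uncertainties add in quadrature for a linear combination:
  (δm_1)² = 56.2;  (δm_2)² = 8.41
δm = √(64.7) = 8.04 g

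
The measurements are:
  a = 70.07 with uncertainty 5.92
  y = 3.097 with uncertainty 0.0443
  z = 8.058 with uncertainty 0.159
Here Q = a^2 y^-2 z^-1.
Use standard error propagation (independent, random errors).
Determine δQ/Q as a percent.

17.3%

Q is a product of powers, so relative uncertainties combine in quadrature:
  (2·δa/a)² = (2×0.0845)² = 0.0286;  (-2·δy/y)² = (-2×0.0143)² = 0.000818;  (-1·δz/z)² = (-1×0.0197)² = 0.000389
δQ/Q = √(0.0298) = 0.173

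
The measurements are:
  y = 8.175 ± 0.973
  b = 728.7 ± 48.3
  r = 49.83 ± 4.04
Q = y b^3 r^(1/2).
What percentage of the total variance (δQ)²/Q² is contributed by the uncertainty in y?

25.6%

(δQ/Q)² = (1·δy/y)² + (3·δb/b)² + (½·δr/r)²
  y term: (1×0.119)² = 0.0142
  b term: (3×0.0663)² = 0.0395
  r term: (0.5×0.0811)² = 0.00164
Total = 0.0553. Share from y = 0.0142/0.0553 = 0.256.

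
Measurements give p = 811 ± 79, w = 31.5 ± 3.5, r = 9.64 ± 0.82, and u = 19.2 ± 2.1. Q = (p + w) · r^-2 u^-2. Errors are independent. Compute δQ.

0.00720

Let h = p + w = 842. δh = √(δp² + δw²) = √(6240 + 12.2) = 79.1, so δh/h = 0.0939.
Q is then a monomial in h, r, u:
δQ/Q = √((δh/h)² + (-2·δr/r)² + (-2·δu/u)²) = √(0.00881 + 0.0289 + 0.0479) = 0.293
Q = 0.0246, so δQ = 0.293 × 0.0246 = 0.00720.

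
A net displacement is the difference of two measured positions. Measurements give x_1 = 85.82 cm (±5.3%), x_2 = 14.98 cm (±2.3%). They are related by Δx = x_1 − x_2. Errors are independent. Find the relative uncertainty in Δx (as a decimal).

Δx is a linear combination, so absolute uncertainties add in quadrature:
  (δx_1)² = 20.7;  (δx_2)² = 0.119
δΔx = √(20.8) = 4.56 cm
Δx = 70.84 cm, so δΔx/Δx = 4.56/70.84 = 0.0644.

0.0644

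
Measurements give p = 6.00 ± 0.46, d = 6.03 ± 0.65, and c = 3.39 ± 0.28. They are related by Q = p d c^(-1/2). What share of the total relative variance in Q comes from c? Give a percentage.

(δQ/Q)² = (1·δp/p)² + (1·δd/d)² + (−½·δc/c)²
  p term: (1×0.0767)² = 0.00588
  d term: (1×0.108)² = 0.0116
  c term: (-0.5×0.0826)² = 0.00171
Total = 0.0192. Share from c = 0.00171/0.0192 = 0.0888.

8.88%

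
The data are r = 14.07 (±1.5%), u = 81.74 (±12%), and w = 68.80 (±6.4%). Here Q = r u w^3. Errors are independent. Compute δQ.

Products/powers → add relative errors in quadrature, weighted by exponent:
  (1·δr/r)² = (1×0.0150)² = 0.000225;  (1·δu/u)² = (1×0.120)² = 0.0144;  (3·δw/w)² = (3×0.0640)² = 0.0369
δQ/Q = √(0.0515) = 0.227
Q = 3.745e+08, so δQ = 0.227 × 3.745e+08 = 8.5e+07.

8.5e+07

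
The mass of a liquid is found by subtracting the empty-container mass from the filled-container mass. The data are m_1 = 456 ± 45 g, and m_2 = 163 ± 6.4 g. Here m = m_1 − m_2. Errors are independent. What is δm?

45.5 g

Absolute uncertainties add in quadrature for a linear combination:
  (δm_1)² = 2020;  (δm_2)² = 41.0
δm = √(2070) = 45.5 g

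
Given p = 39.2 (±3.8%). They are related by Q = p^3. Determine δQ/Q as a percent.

11.4%

Q ∝ p^3, so δQ/Q = |3| · δp/p = 3 × 0.0380 = 0.114.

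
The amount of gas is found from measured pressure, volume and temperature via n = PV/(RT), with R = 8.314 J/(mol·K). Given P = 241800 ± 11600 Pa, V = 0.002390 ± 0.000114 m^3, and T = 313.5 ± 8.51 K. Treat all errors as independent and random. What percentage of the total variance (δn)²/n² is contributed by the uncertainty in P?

(δn/n)² = (1·δP/P)² + (1·δV/V)² + (-1·δT/T)²
  P term: (1×0.0480)² = 0.00230
  V term: (1×0.0477)² = 0.00228
  T term: (-1×0.0271)² = 0.000737
Total = 0.00531. Share from P = 0.00230/0.00531 = 0.433.

43.3%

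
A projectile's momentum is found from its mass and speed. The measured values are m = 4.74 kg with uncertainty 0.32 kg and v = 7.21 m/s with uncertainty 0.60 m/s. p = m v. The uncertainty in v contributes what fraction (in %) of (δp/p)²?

(δp/p)² = (1·δm/m)² + (1·δv/v)²
  m term: (1×0.0675)² = 0.00456
  v term: (1×0.0832)² = 0.00693
Total = 0.0115. Share from v = 0.00693/0.0115 = 0.603.

60.3%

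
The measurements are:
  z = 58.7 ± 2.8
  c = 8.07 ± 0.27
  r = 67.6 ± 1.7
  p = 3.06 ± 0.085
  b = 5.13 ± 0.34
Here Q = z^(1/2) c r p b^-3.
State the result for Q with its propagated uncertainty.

94.7 ± 19.6

Products/powers → add relative errors in quadrature, weighted by exponent:
  (½·δz/z)² = (0.5×0.0477)² = 0.000569;  (1·δc/c)² = (1×0.0335)² = 0.00112;  (1·δr/r)² = (1×0.0251)² = 0.000632;  (1·δp/p)² = (1×0.0278)² = 0.000772;  (-3·δb/b)² = (-3×0.0663)² = 0.0395
δQ/Q = √(0.0426) = 0.206
Q = 94.7, so δQ = 0.206 × 94.7 = 19.6.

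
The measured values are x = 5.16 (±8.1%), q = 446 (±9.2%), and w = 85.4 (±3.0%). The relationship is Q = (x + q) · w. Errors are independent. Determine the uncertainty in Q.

3690

Let u = x + q = 451. δu = √(δx² + δq²) = √(0.175 + 1680) = 41.0, so δu/u = 0.0910.
Q is then a monomial in u, w:
δQ/Q = √((δu/u)² + (1·δw/w)²) = √(0.00827 + 0.000900) = 0.0958
Q = 38500, so δQ = 0.0958 × 38500 = 3690.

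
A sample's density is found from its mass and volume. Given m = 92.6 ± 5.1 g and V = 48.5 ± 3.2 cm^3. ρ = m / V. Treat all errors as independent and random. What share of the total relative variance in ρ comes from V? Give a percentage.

58.9%

(δρ/ρ)² = (1·δm/m)² + (-1·δV/V)²
  m term: (1×0.0551)² = 0.00303
  V term: (-1×0.0660)² = 0.00435
Total = 0.00739. Share from V = 0.00435/0.00739 = 0.589.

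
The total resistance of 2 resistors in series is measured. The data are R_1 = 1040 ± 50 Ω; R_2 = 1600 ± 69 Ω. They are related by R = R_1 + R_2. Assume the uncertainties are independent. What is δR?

85.2 Ω

Absolute uncertainties add in quadrature for a linear combination:
  (δR_1)² = 2500;  (δR_2)² = 4760
δR = √(7260) = 85.2 Ω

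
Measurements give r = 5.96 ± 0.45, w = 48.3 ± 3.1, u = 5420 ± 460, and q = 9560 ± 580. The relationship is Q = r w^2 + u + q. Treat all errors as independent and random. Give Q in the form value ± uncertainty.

28900 ± 2200

Let p = r·w^2 = 13900. δp/p = √((1·δr/r)² + (2·δw/w)²) = √(0.00570 + 0.0165) = 0.149, so δp = 2070.
Q = p + u + q: δQ = √(δp² + δu² + δq²) = √(4.29e+06 + 2.12e+05 + 3.36e+05) = 2200
Q = 28900.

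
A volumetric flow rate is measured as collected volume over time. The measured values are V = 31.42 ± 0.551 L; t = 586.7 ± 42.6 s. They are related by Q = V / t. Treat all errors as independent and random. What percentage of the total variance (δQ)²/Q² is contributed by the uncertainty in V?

(δQ/Q)² = (1·δV/V)² + (-1·δt/t)²
  V term: (1×0.0175)² = 0.000308
  t term: (-1×0.0726)² = 0.00527
Total = 0.00558. Share from V = 0.000308/0.00558 = 0.0551.

5.51%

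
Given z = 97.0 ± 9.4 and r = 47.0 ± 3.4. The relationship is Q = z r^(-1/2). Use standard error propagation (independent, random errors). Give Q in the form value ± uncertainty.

Q is a product of powers, so relative uncertainties combine in quadrature:
  (1·δz/z)² = (1×0.0969)² = 0.00939;  (−½·δr/r)² = (-0.5×0.0723)² = 0.00131
δQ/Q = √(0.0107) = 0.103
Q = 14.1, so δQ = 0.103 × 14.1 = 1.46.

14.1 ± 1.46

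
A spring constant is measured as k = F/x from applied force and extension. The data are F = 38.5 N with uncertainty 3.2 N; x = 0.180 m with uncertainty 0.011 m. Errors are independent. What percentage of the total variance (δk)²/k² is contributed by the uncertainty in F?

64.9%

(δk/k)² = (1·δF/F)² + (-1·δx/x)²
  F term: (1×0.0831)² = 0.00691
  x term: (-1×0.0611)² = 0.00373
Total = 0.0106. Share from F = 0.00691/0.0106 = 0.649.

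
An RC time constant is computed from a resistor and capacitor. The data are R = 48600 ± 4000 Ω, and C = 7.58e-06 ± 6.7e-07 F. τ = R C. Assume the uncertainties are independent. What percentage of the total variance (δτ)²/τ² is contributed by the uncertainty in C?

(δτ/τ)² = (1·δR/R)² + (1·δC/C)²
  R term: (1×0.0823)² = 0.00677
  C term: (1×0.0884)² = 0.00781
Total = 0.0146. Share from C = 0.00781/0.0146 = 0.536.

53.6%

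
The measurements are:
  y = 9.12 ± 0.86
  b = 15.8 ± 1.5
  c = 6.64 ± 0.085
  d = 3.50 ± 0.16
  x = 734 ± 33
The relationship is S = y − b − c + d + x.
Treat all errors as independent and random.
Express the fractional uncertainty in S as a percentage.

Absolute uncertainties add in quadrature for a linear combination:
  (δy)² = 0.740;  (δb)² = 2.25;  (δc)² = 0.00723;  (δd)² = 0.0256;  (δx)² = 1090
δS = √(1090) = 33.0
S = 724, so δS/S = 33.0/724 = 0.0456.

4.56%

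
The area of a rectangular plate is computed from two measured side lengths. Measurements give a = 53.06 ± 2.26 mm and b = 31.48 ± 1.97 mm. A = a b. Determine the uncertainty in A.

Products/powers → add relative errors in quadrature, weighted by exponent:
  (1·δa/a)² = (1×0.0426)² = 0.00181;  (1·δb/b)² = (1×0.0626)² = 0.00392
δA/A = √(0.00573) = 0.0757
A = 1670 mm^2, so δA = 0.0757 × 1670 = 126 mm^2.

126 mm^2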